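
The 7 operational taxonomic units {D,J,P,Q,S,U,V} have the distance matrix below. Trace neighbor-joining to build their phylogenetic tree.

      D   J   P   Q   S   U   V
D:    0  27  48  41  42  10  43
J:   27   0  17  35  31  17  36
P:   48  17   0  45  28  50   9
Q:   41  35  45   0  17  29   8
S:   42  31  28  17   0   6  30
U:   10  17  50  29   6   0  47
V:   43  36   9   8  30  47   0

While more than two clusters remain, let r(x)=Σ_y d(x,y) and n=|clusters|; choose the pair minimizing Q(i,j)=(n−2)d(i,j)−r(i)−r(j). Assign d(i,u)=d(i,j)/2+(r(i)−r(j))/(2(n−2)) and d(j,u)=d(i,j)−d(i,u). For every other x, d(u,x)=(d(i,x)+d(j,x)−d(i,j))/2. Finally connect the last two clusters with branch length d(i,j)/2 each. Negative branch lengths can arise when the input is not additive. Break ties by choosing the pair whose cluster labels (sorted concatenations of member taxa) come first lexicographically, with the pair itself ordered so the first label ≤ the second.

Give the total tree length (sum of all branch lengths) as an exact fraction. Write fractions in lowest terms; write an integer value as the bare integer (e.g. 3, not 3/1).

615/8

step 1: merge (P,V) at d=9, Q=-325; branch lengths P→69/10, V→21/10; new cluster PV
  updated: d(D,PV)=41, d(J,PV)=22, d(PV,Q)=22, d(PV,S)=49/2, d(PV,U)=44
step 2: merge (D,U) at d=10, Q=-227; branch lengths D→95/8, U→-15/8; new cluster DU
  updated: d(DU,J)=17, d(DU,PV)=75/2, d(DU,Q)=30, d(DU,S)=19
step 3: merge (DU,J) at d=17, Q=-315/2; branch lengths DU→33/4, J→35/4; new cluster DJU
  updated: d(DJU,PV)=85/4, d(DJU,Q)=24, d(DJU,S)=33/2
step 4: merge (DJU,PV) at d=85/4, Q=-87; branch lengths DJU→73/8, PV→97/8; new cluster DJPUV
  updated: d(DJPUV,Q)=99/8, d(DJPUV,S)=79/8
step 5: merge (DJPUV,Q) at d=99/8, Q=-157/4; branch lengths DJPUV→21/8, Q→39/4; new cluster DJPQUV
  updated: d(DJPQUV,S)=29/4
step 6: merge (DJPQUV,S) at d=29/4; branch lengths DJPQUV→29/8, S→29/8; new cluster DJPQSUV
final tree: (((((D:95/8,U:-15/8):33/4,J:35/4):73/8,(P:69/10,V:21/10):97/8):21/8,Q:39/4):29/8,S:29/8)
total length: 615/8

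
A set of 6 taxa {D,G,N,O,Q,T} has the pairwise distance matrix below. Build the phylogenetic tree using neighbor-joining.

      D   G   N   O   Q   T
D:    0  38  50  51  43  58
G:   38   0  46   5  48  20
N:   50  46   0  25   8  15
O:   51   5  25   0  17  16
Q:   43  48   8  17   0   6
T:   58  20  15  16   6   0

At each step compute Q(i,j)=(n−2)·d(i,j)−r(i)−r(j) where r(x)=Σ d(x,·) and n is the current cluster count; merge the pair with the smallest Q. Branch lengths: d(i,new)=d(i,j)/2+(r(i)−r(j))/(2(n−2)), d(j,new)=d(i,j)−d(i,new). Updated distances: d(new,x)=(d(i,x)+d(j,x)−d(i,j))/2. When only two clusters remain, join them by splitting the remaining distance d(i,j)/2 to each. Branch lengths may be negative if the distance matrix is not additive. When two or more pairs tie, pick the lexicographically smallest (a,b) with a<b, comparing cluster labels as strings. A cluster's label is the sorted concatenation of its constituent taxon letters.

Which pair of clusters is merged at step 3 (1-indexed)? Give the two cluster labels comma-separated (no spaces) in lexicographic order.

step 1: merge (G,O) at d=5, Q=-251; branch lengths G→63/8, O→-23/8; new cluster GO
  updated: d(D,GO)=42, d(GO,N)=33, d(GO,Q)=30, d(GO,T)=31/2
step 2: merge (D,GO) at d=42, Q=-375/2; branch lengths D→397/12, GO→107/12; new cluster DGO
  updated: d(DGO,N)=41/2, d(DGO,Q)=31/2, d(DGO,T)=63/4
step 3: merge (DGO,T) at d=63/4, Q=-57; branch lengths DGO→93/8, T→33/8; new cluster DGOT
  updated: d(DGOT,N)=79/8, d(DGOT,Q)=23/8
step 4: merge (DGOT,N) at d=79/8, Q=-83/4; branch lengths DGOT→19/8, N→15/2; new cluster DGNOT
  updated: d(DGNOT,Q)=1/2
step 5: merge (DGNOT,Q) at d=1/2; branch lengths DGNOT→1/4, Q→1/4; new cluster DGNOQT
final tree: ((((D:397/12,(G:63/8,O:-23/8):107/12):93/8,T:33/8):19/8,N:15/2):1/4,Q:1/4)
total length: 585/8

DGO,T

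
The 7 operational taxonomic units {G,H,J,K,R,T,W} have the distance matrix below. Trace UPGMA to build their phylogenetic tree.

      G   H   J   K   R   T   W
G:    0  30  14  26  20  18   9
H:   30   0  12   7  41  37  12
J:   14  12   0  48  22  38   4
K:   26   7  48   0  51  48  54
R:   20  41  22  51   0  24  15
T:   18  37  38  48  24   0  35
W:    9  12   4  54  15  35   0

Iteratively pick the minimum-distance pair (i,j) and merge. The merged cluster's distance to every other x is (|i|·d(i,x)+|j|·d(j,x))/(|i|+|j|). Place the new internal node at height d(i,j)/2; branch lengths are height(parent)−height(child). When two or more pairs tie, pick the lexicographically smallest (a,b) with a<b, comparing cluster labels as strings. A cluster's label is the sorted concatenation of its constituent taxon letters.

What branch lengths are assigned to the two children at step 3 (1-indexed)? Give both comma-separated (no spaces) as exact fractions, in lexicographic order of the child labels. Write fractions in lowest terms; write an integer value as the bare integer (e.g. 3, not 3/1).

23/4,15/4

iteration 1: select J,W (d=4); attach at lengths (2, 2); label the merged cluster JW
  updated: d(G,JW)=23/2, d(H,JW)=12, d(JW,K)=51, d(JW,R)=37/2, d(JW,T)=73/2
iteration 2: select H,K (d=7); attach at lengths (7/2, 7/2); label the merged cluster HK
  updated: d(G,HK)=28, d(HK,JW)=63/2, d(HK,R)=46, d(HK,T)=85/2
iteration 3: select G,JW (d=23/2); attach at lengths (23/4, 15/4); label the merged cluster GJW
  updated: d(GJW,HK)=91/3, d(GJW,R)=19, d(GJW,T)=91/3
iteration 4: select GJW,R (d=19); attach at lengths (15/4, 19/2); label the merged cluster GJRW
  updated: d(GJRW,HK)=137/4, d(GJRW,T)=115/4
iteration 5: select GJRW,T (d=115/4); attach at lengths (39/8, 115/8); label the merged cluster GJRTW
  updated: d(GJRTW,HK)=359/10
iteration 6: select GJRTW,HK (d=359/10); attach at lengths (143/40, 289/20); label the merged cluster GHJKRTW
final tree: ((((G:23/4,(J:2,W:2):15/4):15/4,R:19/2):39/8,T:115/8):143/40,(H:7/2,K:7/2):289/20)
total length: 2841/40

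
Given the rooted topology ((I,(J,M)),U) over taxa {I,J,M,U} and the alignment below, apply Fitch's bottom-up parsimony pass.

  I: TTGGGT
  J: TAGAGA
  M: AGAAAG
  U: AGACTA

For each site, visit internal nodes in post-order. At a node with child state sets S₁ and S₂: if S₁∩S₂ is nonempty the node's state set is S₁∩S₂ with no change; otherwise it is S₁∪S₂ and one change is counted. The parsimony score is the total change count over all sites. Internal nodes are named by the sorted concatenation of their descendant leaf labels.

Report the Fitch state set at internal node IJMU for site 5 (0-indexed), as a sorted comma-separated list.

A

[col 0] JM: children J:{T}, M:{A} ∪→ {A,T}; cost 1
[col 0] IJM: children I:{T}, JM:{A,T} ∩→ {T}; cost 0
[col 0] IJMU: children IJM:{T}, U:{A} ∪→ {A,T}; cost 1
[col 1] JM: children J:{A}, M:{G} ∪→ {A,G}; cost 1
[col 1] IJM: children I:{T}, JM:{A,G} ∪→ {A,G,T}; cost 1
[col 1] IJMU: children IJM:{A,G,T}, U:{G} ∩→ {G}; cost 0
[col 2] JM: children J:{G}, M:{A} ∪→ {A,G}; cost 1
[col 2] IJM: children I:{G}, JM:{A,G} ∩→ {G}; cost 0
[col 2] IJMU: children IJM:{G}, U:{A} ∪→ {A,G}; cost 1
[col 3] JM: children J:{A}, M:{A} ∩→ {A}; cost 0
[col 3] IJM: children I:{G}, JM:{A} ∪→ {A,G}; cost 1
[col 3] IJMU: children IJM:{A,G}, U:{C} ∪→ {A,C,G}; cost 1
[col 4] JM: children J:{G}, M:{A} ∪→ {A,G}; cost 1
[col 4] IJM: children I:{G}, JM:{A,G} ∩→ {G}; cost 0
[col 4] IJMU: children IJM:{G}, U:{T} ∪→ {G,T}; cost 1
[col 5] JM: children J:{A}, M:{G} ∪→ {A,G}; cost 1
[col 5] IJM: children I:{T}, JM:{A,G} ∪→ {A,G,T}; cost 1
[col 5] IJMU: children IJM:{A,G,T}, U:{A} ∩→ {A}; cost 0
per-site changes: [2, 2, 2, 2, 2, 2]; total = 12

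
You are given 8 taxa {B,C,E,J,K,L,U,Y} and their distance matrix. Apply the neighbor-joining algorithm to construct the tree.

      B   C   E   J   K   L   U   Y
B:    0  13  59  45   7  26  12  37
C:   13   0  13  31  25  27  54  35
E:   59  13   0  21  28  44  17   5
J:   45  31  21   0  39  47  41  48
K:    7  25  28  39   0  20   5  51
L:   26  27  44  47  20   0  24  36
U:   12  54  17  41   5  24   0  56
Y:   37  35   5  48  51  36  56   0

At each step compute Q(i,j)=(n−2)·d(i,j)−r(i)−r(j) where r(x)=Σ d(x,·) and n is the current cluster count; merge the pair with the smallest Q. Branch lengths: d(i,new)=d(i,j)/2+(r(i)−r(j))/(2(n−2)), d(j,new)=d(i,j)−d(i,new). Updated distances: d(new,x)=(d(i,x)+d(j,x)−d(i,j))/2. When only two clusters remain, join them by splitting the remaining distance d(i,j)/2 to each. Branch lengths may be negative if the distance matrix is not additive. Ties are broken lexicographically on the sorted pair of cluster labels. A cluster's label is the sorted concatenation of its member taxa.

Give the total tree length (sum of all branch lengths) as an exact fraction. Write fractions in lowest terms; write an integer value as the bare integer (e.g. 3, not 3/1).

1. join E+Y (d=5, Q=-425) ⇒ EY; edges |E|=-17/4, |Y|=37/4
  updated: d(B,EY)=91/2, d(C,EY)=43/2, d(EY,J)=32, d(EY,K)=37, d(EY,L)=75/2, d(EY,U)=34
2. join EY+J (d=32, Q=-565/2) ⇒ EJY; edges |EY|=53/4, |J|=75/4
  updated: d(B,EJY)=117/4, d(C,EJY)=41/4, d(EJY,K)=22, d(EJY,L)=105/4, d(EJY,U)=43/2
3. join C+EJY (d=41/4, Q=-395/2) ⇒ CEJY; edges |C|=61/8, |EJY|=21/8
  updated: d(B,CEJY)=16, d(CEJY,K)=147/8, d(CEJY,L)=43/2, d(CEJY,U)=261/8
4. join CEJY+L (d=43/2, Q=-231/2) ⇒ CEJLY; edges |CEJY|=41/4, |L|=45/4
  updated: d(B,CEJLY)=41/4, d(CEJLY,K)=135/16, d(CEJLY,U)=281/16
5. join B+CEJLY (d=41/4, Q=-45) ⇒ BCEJLY; edges |B|=27/8, |CEJLY|=55/8
  updated: d(BCEJLY,K)=83/32, d(BCEJLY,U)=309/32
6. join BCEJLY+K (d=83/32, Q=-69/4) ⇒ BCEJKLY; edges |BCEJLY|=29/8, |K|=-33/32
  updated: d(BCEJKLY,U)=193/32
7. join BCEJKLY+U (d=193/32) ⇒ BCEJKLUY; edges |BCEJKLY|=193/64, |U|=193/64
final tree: (((B:27/8,((C:61/8,((E:-17/4,Y:37/4):53/4,J:75/4):21/8):41/4,L:45/4):55/8):29/8,K:-33/32):193/64,U:193/64)
total length: 701/8

701/8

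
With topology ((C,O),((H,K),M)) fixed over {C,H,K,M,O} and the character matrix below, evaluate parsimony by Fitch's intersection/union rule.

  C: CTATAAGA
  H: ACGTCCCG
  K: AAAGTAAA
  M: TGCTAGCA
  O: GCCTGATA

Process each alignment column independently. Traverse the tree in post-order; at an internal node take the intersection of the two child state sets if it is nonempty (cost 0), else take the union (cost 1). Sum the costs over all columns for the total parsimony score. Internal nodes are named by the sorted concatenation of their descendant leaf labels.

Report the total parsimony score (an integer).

[col 0] CO: children C:{C}, O:{G} ∪→ {C,G}; cost 1
[col 0] HK: children H:{A}, K:{A} ∩→ {A}; cost 0
[col 0] HKM: children HK:{A}, M:{T} ∪→ {A,T}; cost 1
[col 0] CHKMO: children CO:{C,G}, HKM:{A,T} ∪→ {A,C,G,T}; cost 1
[col 1] CO: children C:{T}, O:{C} ∪→ {C,T}; cost 1
[col 1] HK: children H:{C}, K:{A} ∪→ {A,C}; cost 1
[col 1] HKM: children HK:{A,C}, M:{G} ∪→ {A,C,G}; cost 1
[col 1] CHKMO: children CO:{C,T}, HKM:{A,C,G} ∩→ {C}; cost 0
[col 2] CO: children C:{A}, O:{C} ∪→ {A,C}; cost 1
[col 2] HK: children H:{G}, K:{A} ∪→ {A,G}; cost 1
[col 2] HKM: children HK:{A,G}, M:{C} ∪→ {A,C,G}; cost 1
[col 2] CHKMO: children CO:{A,C}, HKM:{A,C,G} ∩→ {A,C}; cost 0
[col 3] CO: children C:{T}, O:{T} ∩→ {T}; cost 0
[col 3] HK: children H:{T}, K:{G} ∪→ {G,T}; cost 1
[col 3] HKM: children HK:{G,T}, M:{T} ∩→ {T}; cost 0
[col 3] CHKMO: children CO:{T}, HKM:{T} ∩→ {T}; cost 0
[col 4] CO: children C:{A}, O:{G} ∪→ {A,G}; cost 1
[col 4] HK: children H:{C}, K:{T} ∪→ {C,T}; cost 1
[col 4] HKM: children HK:{C,T}, M:{A} ∪→ {A,C,T}; cost 1
[col 4] CHKMO: children CO:{A,G}, HKM:{A,C,T} ∩→ {A}; cost 0
[col 5] CO: children C:{A}, O:{A} ∩→ {A}; cost 0
[col 5] HK: children H:{C}, K:{A} ∪→ {A,C}; cost 1
[col 5] HKM: children HK:{A,C}, M:{G} ∪→ {A,C,G}; cost 1
[col 5] CHKMO: children CO:{A}, HKM:{A,C,G} ∩→ {A}; cost 0
[col 6] CO: children C:{G}, O:{T} ∪→ {G,T}; cost 1
[col 6] HK: children H:{C}, K:{A} ∪→ {A,C}; cost 1
[col 6] HKM: children HK:{A,C}, M:{C} ∩→ {C}; cost 0
[col 6] CHKMO: children CO:{G,T}, HKM:{C} ∪→ {C,G,T}; cost 1
[col 7] CO: children C:{A}, O:{A} ∩→ {A}; cost 0
[col 7] HK: children H:{G}, K:{A} ∪→ {A,G}; cost 1
[col 7] HKM: children HK:{A,G}, M:{A} ∩→ {A}; cost 0
[col 7] CHKMO: children CO:{A}, HKM:{A} ∩→ {A}; cost 0
per-site changes: [3, 3, 3, 1, 3, 2, 3, 1]; total = 19

19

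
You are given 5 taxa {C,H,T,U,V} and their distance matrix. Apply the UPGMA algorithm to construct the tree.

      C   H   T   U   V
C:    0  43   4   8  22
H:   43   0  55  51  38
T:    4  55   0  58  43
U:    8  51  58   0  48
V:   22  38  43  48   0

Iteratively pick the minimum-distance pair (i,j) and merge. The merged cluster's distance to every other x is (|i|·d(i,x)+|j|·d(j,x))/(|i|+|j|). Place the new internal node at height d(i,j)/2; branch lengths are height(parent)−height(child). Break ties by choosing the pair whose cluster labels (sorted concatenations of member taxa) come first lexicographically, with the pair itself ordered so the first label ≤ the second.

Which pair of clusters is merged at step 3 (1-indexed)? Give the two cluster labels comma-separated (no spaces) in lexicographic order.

iteration 1: select C,T (d=4); attach at lengths (2, 2); label the merged cluster CT
  updated: d(CT,H)=49, d(CT,U)=33, d(CT,V)=65/2
iteration 2: select CT,V (d=65/2); attach at lengths (57/4, 65/4); label the merged cluster CTV
  updated: d(CTV,H)=136/3, d(CTV,U)=38
iteration 3: select CTV,U (d=38); attach at lengths (11/4, 19); label the merged cluster CTUV
  updated: d(CTUV,H)=187/4
iteration 4: select CTUV,H (d=187/4); attach at lengths (35/8, 187/8); label the merged cluster CHTUV
final tree: ((((C:2,T:2):57/4,V:65/4):11/4,U:19):35/8,H:187/8)
total length: 84

CTV,U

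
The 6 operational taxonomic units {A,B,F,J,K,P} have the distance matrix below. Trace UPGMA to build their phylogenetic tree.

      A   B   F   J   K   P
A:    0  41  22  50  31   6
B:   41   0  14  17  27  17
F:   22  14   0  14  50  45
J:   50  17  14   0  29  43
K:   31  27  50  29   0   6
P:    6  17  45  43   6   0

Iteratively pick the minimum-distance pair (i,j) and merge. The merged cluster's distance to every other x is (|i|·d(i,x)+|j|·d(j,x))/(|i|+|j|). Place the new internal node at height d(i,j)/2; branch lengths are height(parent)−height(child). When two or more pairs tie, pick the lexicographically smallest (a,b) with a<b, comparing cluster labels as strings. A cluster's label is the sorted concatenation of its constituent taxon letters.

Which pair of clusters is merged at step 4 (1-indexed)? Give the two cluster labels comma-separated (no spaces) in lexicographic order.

step 1: merge (A,P) at d=6; branch lengths A→3, P→3; new cluster AP
  updated: d(AP,B)=29, d(AP,F)=67/2, d(AP,J)=93/2, d(AP,K)=37/2
step 2: merge (B,F) at d=14; branch lengths B→7, F→7; new cluster BF
  updated: d(AP,BF)=125/4, d(BF,J)=31/2, d(BF,K)=77/2
step 3: merge (BF,J) at d=31/2; branch lengths BF→3/4, J→31/4; new cluster BFJ
  updated: d(AP,BFJ)=109/3, d(BFJ,K)=106/3
step 4: merge (AP,K) at d=37/2; branch lengths AP→25/4, K→37/4; new cluster AKP
  updated: d(AKP,BFJ)=36
step 5: merge (AKP,BFJ) at d=36; branch lengths AKP→35/4, BFJ→41/4; new cluster ABFJKP
final tree: (((A:3,P:3):25/4,K:37/4):35/4,((B:7,F:7):3/4,J:31/4):41/4)
total length: 63

AP,K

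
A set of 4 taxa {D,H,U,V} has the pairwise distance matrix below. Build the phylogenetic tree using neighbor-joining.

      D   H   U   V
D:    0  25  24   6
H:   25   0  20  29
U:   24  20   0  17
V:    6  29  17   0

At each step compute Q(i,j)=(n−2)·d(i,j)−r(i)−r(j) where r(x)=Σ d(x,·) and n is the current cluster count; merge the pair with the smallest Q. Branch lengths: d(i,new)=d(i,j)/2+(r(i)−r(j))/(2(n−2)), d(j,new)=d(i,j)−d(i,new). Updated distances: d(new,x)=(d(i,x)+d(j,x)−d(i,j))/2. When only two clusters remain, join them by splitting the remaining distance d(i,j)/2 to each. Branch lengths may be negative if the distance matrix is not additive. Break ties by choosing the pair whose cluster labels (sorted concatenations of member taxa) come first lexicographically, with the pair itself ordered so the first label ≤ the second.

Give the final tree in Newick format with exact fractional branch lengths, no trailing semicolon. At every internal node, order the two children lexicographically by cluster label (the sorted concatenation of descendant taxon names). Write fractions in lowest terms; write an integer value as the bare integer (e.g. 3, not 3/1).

(((D:15/4,V:9/4):43/4,H:53/4):27/8,U:27/8)

iteration 1: select D,V (d=6, Q=-95); attach at lengths (15/4, 9/4); label the merged cluster DV
  updated: d(DV,H)=24, d(DV,U)=35/2
iteration 2: select DV,H (d=24, Q=-123/2); attach at lengths (43/4, 53/4); label the merged cluster DHV
  updated: d(DHV,U)=27/4
iteration 3: select DHV,U (d=27/4); attach at lengths (27/8, 27/8); label the merged cluster DHUV
final tree: (((D:15/4,V:9/4):43/4,H:53/4):27/8,U:27/8)
total length: 147/4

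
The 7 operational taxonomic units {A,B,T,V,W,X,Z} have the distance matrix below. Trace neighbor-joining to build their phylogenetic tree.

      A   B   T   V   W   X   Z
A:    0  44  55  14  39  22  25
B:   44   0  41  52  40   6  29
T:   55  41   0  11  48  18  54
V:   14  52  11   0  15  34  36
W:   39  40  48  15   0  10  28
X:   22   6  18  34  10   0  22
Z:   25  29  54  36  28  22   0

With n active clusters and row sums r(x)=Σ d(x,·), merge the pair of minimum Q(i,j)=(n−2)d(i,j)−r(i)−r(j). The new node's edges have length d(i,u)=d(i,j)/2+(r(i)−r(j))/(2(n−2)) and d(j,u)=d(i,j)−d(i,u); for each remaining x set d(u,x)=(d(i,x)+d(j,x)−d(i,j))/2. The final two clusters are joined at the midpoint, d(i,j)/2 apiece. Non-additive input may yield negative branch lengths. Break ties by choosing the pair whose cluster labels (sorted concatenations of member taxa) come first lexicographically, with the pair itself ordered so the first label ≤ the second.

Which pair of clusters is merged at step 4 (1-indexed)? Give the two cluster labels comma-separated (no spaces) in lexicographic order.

AZ,BX

step 1: merge (T,V) at d=11, Q=-334; branch lengths T→12, V→-1; new cluster TV
  updated: d(A,TV)=29, d(B,TV)=41, d(TV,W)=26, d(TV,X)=41/2, d(TV,Z)=79/2
step 2: merge (B,X) at d=6, Q=-433/2; branch lengths B→207/16, X→-111/16; new cluster BX
  updated: d(A,BX)=30, d(BX,TV)=111/4, d(BX,W)=22, d(BX,Z)=45/2
step 3: merge (A,Z) at d=25, Q=-163; branch lengths A→83/6, Z→67/6; new cluster AZ
  updated: d(AZ,BX)=55/4, d(AZ,TV)=87/4, d(AZ,W)=21
step 4: merge (AZ,BX) at d=55/4, Q=-185/2; branch lengths AZ→41/8, BX→69/8; new cluster ABXZ
  updated: d(ABXZ,TV)=143/8, d(ABXZ,W)=117/8
step 5: merge (ABXZ,TV) at d=143/8, Q=-117/2; branch lengths ABXZ→13/4, TV→117/8; new cluster ABTVXZ
  updated: d(ABTVXZ,W)=91/8
step 6: merge (ABTVXZ,W) at d=91/8; branch lengths ABTVXZ→91/16, W→91/16; new cluster ABTVWXZ
final tree: ((((A:83/6,Z:67/6):41/8,(B:207/16,X:-111/16):69/8):13/4,(T:12,V:-1):117/8):91/16,W:91/16)
total length: 85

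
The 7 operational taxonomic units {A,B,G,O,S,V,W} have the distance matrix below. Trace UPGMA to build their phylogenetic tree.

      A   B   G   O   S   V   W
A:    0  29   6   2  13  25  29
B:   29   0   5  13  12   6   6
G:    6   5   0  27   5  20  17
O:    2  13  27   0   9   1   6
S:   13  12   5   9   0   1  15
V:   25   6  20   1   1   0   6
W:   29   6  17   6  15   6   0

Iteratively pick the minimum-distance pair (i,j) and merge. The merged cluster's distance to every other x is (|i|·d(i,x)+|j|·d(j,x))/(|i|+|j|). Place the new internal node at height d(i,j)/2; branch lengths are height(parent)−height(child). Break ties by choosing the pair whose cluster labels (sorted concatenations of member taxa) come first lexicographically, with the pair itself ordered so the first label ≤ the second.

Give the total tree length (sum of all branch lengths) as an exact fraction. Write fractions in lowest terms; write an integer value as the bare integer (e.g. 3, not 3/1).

815/24

step 1: merge (O,V) at d=1; branch lengths O→1/2, V→1/2; new cluster OV
  updated: d(A,OV)=27/2, d(B,OV)=19/2, d(G,OV)=47/2, d(OV,S)=5, d(OV,W)=6
step 2: merge (B,G) at d=5; branch lengths B→5/2, G→5/2; new cluster BG
  updated: d(A,BG)=35/2, d(BG,OV)=33/2, d(BG,S)=17/2, d(BG,W)=23/2
step 3: merge (OV,S) at d=5; branch lengths OV→2, S→5/2; new cluster OSV
  updated: d(A,OSV)=40/3, d(BG,OSV)=83/6, d(OSV,W)=9
step 4: merge (OSV,W) at d=9; branch lengths OSV→2, W→9/2; new cluster OSVW
  updated: d(A,OSVW)=69/4, d(BG,OSVW)=53/4
step 5: merge (BG,OSVW) at d=53/4; branch lengths BG→33/8, OSVW→17/8; new cluster BGOSVW
  updated: d(A,BGOSVW)=52/3
step 6: merge (A,BGOSVW) at d=52/3; branch lengths A→26/3, BGOSVW→49/24; new cluster ABGOSVW
final tree: (A:26/3,((B:5/2,G:5/2):33/8,(((O:1/2,V:1/2):2,S:5/2):2,W:9/2):17/8):49/24)
total length: 815/24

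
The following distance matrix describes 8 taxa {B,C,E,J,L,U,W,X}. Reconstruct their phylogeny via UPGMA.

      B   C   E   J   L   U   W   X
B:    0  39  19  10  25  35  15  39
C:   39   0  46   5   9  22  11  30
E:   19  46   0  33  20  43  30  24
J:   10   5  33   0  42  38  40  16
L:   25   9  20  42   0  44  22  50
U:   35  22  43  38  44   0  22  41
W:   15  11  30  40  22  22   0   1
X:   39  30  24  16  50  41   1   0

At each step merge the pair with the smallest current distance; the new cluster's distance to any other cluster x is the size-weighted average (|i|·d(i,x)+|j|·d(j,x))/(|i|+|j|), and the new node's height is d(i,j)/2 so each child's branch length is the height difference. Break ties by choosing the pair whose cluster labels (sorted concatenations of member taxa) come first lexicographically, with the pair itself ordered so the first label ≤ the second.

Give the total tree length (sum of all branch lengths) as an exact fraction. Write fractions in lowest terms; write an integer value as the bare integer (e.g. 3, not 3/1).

515/6

1. join W+X (d=1) ⇒ WX; edges |W|=1/2, |X|=1/2
  updated: d(B,WX)=27, d(C,WX)=41/2, d(E,WX)=27, d(J,WX)=28, d(L,WX)=36, d(U,WX)=63/2
2. join C+J (d=5) ⇒ CJ; edges |C|=5/2, |J|=5/2
  updated: d(B,CJ)=49/2, d(CJ,E)=79/2, d(CJ,L)=51/2, d(CJ,U)=30, d(CJ,WX)=97/4
3. join B+E (d=19) ⇒ BE; edges |B|=19/2, |E|=19/2
  updated: d(BE,CJ)=32, d(BE,L)=45/2, d(BE,U)=39, d(BE,WX)=27
4. join BE+L (d=45/2) ⇒ BEL; edges |BE|=7/4, |L|=45/4
  updated: d(BEL,CJ)=179/6, d(BEL,U)=122/3, d(BEL,WX)=30
5. join CJ+WX (d=97/4) ⇒ CJWX; edges |CJ|=77/8, |WX|=93/8
  updated: d(BEL,CJWX)=359/12, d(CJWX,U)=123/4
6. join BEL+CJWX (d=359/12) ⇒ BCEJLWX; edges |BEL|=89/24, |CJWX|=17/6
  updated: d(BCEJLWX,U)=35
7. join BCEJLWX+U (d=35) ⇒ BCEJLUWX; edges |BCEJLWX|=61/24, |U|=35/2
final tree: ((((B:19/2,E:19/2):7/4,L:45/4):89/24,((C:5/2,J:5/2):77/8,(W:1/2,X:1/2):93/8):17/6):61/24,U:35/2)
total length: 515/6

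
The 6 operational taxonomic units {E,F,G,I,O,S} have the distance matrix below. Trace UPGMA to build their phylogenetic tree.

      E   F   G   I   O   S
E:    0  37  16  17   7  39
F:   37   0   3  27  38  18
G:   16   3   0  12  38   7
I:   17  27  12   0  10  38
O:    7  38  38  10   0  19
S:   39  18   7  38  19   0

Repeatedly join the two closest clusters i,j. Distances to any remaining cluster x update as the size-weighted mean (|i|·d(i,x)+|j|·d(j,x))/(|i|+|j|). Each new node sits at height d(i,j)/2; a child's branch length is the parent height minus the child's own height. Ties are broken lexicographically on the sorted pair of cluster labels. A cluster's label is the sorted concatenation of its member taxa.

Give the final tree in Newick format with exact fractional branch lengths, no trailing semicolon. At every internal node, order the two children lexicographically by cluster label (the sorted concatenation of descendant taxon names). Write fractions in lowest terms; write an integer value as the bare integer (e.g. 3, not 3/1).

step 1: merge (F,G) at d=3; branch lengths F→3/2, G→3/2; new cluster FG
  updated: d(E,FG)=53/2, d(FG,I)=39/2, d(FG,O)=38, d(FG,S)=25/2
step 2: merge (E,O) at d=7; branch lengths E→7/2, O→7/2; new cluster EO
  updated: d(EO,FG)=129/4, d(EO,I)=27/2, d(EO,S)=29
step 3: merge (FG,S) at d=25/2; branch lengths FG→19/4, S→25/4; new cluster FGS
  updated: d(EO,FGS)=187/6, d(FGS,I)=77/3
step 4: merge (EO,I) at d=27/2; branch lengths EO→13/4, I→27/4; new cluster EIO
  updated: d(EIO,FGS)=88/3
step 5: merge (EIO,FGS) at d=88/3; branch lengths EIO→95/12, FGS→101/12; new cluster EFGIOS
final tree: (((E:7/2,O:7/2):13/4,I:27/4):95/12,((F:3/2,G:3/2):19/4,S:25/4):101/12)
total length: 142/3

(((E:7/2,O:7/2):13/4,I:27/4):95/12,((F:3/2,G:3/2):19/4,S:25/4):101/12)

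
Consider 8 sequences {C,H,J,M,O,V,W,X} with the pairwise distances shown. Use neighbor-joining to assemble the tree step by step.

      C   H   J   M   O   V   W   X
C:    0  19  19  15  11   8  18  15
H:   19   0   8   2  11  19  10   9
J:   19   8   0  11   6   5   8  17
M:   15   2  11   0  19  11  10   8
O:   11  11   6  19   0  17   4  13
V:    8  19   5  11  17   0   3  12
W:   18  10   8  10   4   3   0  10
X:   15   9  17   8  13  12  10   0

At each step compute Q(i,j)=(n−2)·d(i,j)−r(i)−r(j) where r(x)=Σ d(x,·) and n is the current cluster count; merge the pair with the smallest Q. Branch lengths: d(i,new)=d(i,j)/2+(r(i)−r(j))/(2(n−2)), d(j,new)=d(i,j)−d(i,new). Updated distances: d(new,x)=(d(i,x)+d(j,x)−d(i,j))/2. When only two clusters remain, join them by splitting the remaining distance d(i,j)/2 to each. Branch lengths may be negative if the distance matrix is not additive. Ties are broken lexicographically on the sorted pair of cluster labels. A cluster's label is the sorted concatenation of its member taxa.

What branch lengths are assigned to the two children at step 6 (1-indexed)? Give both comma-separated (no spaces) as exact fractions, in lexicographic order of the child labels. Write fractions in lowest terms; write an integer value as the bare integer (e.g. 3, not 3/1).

45/32,49/32

step 1: merge (H,M) at d=2, Q=-142; branch lengths H→7/6, M→5/6; new cluster HM
  updated: d(C,HM)=16, d(HM,J)=17/2, d(HM,O)=14, d(HM,V)=14, d(HM,W)=9, d(HM,X)=15/2
step 2: merge (C,V) at d=8, Q=-106; branch lengths C→34/5, V→6/5; new cluster CV
  updated: d(CV,HM)=11, d(CV,J)=8, d(CV,O)=10, d(CV,W)=13/2, d(CV,X)=19/2
step 3: merge (HM,X) at d=15/2, Q=-77; branch lengths HM→23/8, X→37/8; new cluster HMX
  updated: d(CV,HMX)=13/2, d(HMX,J)=9, d(HMX,O)=39/4, d(HMX,W)=23/4
step 4: merge (J,O) at d=6, Q=-171/4; branch lengths J→77/24, O→67/24; new cluster JO
  updated: d(CV,JO)=6, d(HMX,JO)=51/8, d(JO,W)=3
step 5: merge (CV,HMX) at d=13/2, Q=-197/8; branch lengths CV→107/32, HMX→101/32; new cluster CHMVX
  updated: d(CHMVX,JO)=47/16, d(CHMVX,W)=23/8
step 6: merge (CHMVX,JO) at d=47/16, Q=-141/16; branch lengths CHMVX→45/32, JO→49/32; new cluster CHJMOVX
  updated: d(CHJMOVX,W)=47/32
step 7: merge (CHJMOVX,W) at d=47/32; branch lengths CHJMOVX→47/64, W→47/64; new cluster CHJMOVWX
final tree: ((((C:34/5,V:6/5):107/32,((H:7/6,M:5/6):23/8,X:37/8):101/32):45/32,(J:77/24,O:67/24):49/32):47/64,W:47/64)
total length: 1101/32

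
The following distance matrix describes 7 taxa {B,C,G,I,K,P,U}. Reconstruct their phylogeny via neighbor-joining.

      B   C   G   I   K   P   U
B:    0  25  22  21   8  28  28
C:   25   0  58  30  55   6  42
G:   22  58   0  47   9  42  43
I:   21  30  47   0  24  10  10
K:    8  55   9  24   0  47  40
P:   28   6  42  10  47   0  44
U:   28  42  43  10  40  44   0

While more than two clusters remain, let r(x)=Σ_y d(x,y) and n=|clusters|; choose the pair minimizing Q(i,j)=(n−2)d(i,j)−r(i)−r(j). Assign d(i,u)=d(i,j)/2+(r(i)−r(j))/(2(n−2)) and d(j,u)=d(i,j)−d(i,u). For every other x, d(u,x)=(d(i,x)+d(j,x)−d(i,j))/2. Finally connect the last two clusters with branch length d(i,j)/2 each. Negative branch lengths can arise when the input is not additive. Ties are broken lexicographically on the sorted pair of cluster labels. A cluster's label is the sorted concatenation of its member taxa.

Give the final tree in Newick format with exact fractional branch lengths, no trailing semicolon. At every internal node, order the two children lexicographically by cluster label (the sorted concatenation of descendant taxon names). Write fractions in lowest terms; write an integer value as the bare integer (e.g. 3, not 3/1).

iteration 1: select C,P (d=6, Q=-363); attach at lengths (69/10, -9/10); label the merged cluster CP
  updated: d(B,CP)=47/2, d(CP,G)=47, d(CP,I)=17, d(CP,K)=48, d(CP,U)=40
iteration 2: select G,K (d=9, Q=-261); attach at lengths (75/8, -3/8); label the merged cluster GK
  updated: d(B,GK)=21/2, d(CP,GK)=43, d(GK,I)=31, d(GK,U)=37
iteration 3: select B,GK (d=21/2, Q=-173); attach at lengths (-7/6, 35/3); label the merged cluster BGK
  updated: d(BGK,CP)=28, d(BGK,I)=83/4, d(BGK,U)=109/4
iteration 4: select BGK,CP (d=28, Q=-105); attach at lengths (47/4, 65/4); label the merged cluster BCGKP
  updated: d(BCGKP,I)=39/8, d(BCGKP,U)=157/8
iteration 5: select BCGKP,I (d=39/8, Q=-69/2); attach at lengths (29/4, -19/8); label the merged cluster BCGIKP
  updated: d(BCGIKP,U)=99/8
iteration 6: select BCGIKP,U (d=99/8); attach at lengths (99/16, 99/16); label the merged cluster BCGIKPU
final tree: ((((B:-7/6,(G:75/8,K:-3/8):35/3):47/4,(C:69/10,P:-9/10):65/4):29/4,I:-19/8):99/16,U:99/16)
total length: 283/4

((((B:-7/6,(G:75/8,K:-3/8):35/3):47/4,(C:69/10,P:-9/10):65/4):29/4,I:-19/8):99/16,U:99/16)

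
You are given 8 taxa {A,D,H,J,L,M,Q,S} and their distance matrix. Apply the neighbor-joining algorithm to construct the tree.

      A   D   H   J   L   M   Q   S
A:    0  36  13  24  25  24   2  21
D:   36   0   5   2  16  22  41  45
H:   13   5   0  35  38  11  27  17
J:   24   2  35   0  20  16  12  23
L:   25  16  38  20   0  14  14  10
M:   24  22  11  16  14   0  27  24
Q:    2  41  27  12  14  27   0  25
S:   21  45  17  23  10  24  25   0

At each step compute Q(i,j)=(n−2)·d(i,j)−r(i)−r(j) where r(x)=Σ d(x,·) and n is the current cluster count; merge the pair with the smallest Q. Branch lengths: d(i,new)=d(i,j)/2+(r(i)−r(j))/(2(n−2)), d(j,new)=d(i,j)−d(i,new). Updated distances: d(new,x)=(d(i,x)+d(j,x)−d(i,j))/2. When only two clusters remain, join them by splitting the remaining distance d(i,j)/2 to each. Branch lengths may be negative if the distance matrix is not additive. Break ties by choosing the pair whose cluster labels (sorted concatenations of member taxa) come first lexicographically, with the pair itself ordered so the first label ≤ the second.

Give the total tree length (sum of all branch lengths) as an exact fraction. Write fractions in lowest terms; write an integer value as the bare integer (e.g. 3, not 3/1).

1. join D+J (d=2, Q=-287) ⇒ DJ; edges |D|=47/12, |J|=-23/12
  updated: d(A,DJ)=29, d(DJ,H)=19, d(DJ,L)=17, d(DJ,M)=18, d(DJ,Q)=51/2, d(DJ,S)=33
2. join A+Q (d=2, Q=-449/2) ⇒ AQ; edges |A|=7/20, |Q|=33/20
  updated: d(AQ,DJ)=105/4, d(AQ,H)=19, d(AQ,L)=37/2, d(AQ,M)=49/2, d(AQ,S)=22
3. join L+S (d=10, Q=-327/2) ⇒ LS; edges |L|=63/16, |S|=97/16
  updated: d(AQ,LS)=61/4, d(DJ,LS)=20, d(H,LS)=45/2, d(LS,M)=14
4. join AQ+LS (d=61/4, Q=-111) ⇒ ALQS; edges |AQ|=59/6, |LS|=65/12
  updated: d(ALQS,DJ)=31/2, d(ALQS,H)=105/8, d(ALQS,M)=93/8
5. join ALQS+DJ (d=31/2, Q=-247/4) ⇒ ADJLQS; edges |ALQS|=75/16, |DJ|=173/16
  updated: d(ADJLQS,H)=133/16, d(ADJLQS,M)=113/16
6. join ADJLQS+H (d=133/16, Q=-211/8) ⇒ ADHJLQS; edges |ADJLQS|=35/16, |H|=49/8
  updated: d(ADHJLQS,M)=39/8
7. join ADHJLQS+M (d=39/8) ⇒ ADHJLMQS; edges |ADHJLQS|=39/16, |M|=39/16
final tree: (((((A:7/20,Q:33/20):59/6,(L:63/16,S:97/16):65/12):75/16,(D:47/12,J:-23/12):173/16):35/16,H:49/8):39/16,M:39/16)
total length: 927/16

927/16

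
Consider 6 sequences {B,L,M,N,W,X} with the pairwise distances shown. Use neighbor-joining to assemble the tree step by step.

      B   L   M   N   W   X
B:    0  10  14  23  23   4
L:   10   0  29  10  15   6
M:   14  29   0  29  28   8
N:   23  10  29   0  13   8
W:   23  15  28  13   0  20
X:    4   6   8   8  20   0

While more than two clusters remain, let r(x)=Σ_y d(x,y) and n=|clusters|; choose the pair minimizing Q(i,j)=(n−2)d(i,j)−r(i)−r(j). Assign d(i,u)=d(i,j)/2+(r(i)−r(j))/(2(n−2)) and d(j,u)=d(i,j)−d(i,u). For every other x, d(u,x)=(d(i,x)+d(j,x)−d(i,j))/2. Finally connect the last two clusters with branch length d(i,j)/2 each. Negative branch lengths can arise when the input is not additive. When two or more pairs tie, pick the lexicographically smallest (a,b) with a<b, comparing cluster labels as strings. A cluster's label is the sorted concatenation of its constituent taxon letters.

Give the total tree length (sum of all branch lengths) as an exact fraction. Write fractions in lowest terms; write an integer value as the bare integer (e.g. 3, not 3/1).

625/16

iteration 1: select N,W (d=13, Q=-130); attach at lengths (9/2, 17/2); label the merged cluster NW
  updated: d(B,NW)=33/2, d(L,NW)=6, d(M,NW)=22, d(NW,X)=15/2
iteration 2: select L,NW (d=6, Q=-85); attach at lengths (17/6, 19/6); label the merged cluster LNW
  updated: d(B,LNW)=41/4, d(LNW,M)=45/2, d(LNW,X)=15/4
iteration 3: select B,M (d=14, Q=-179/4); attach at lengths (47/16, 177/16); label the merged cluster BM
  updated: d(BM,LNW)=75/8, d(BM,X)=-1
iteration 4: select BM,LNW (d=75/8, Q=-97/8); attach at lengths (37/16, 113/16); label the merged cluster BLMNW
  updated: d(BLMNW,X)=-53/16
iteration 5: select BLMNW,X (d=-53/16); attach at lengths (-53/32, -53/32); label the merged cluster BLMNWX
final tree: (((B:47/16,M:177/16):37/16,(L:17/6,(N:9/2,W:17/2):19/6):113/16):-53/32,X:-53/32)
total length: 625/16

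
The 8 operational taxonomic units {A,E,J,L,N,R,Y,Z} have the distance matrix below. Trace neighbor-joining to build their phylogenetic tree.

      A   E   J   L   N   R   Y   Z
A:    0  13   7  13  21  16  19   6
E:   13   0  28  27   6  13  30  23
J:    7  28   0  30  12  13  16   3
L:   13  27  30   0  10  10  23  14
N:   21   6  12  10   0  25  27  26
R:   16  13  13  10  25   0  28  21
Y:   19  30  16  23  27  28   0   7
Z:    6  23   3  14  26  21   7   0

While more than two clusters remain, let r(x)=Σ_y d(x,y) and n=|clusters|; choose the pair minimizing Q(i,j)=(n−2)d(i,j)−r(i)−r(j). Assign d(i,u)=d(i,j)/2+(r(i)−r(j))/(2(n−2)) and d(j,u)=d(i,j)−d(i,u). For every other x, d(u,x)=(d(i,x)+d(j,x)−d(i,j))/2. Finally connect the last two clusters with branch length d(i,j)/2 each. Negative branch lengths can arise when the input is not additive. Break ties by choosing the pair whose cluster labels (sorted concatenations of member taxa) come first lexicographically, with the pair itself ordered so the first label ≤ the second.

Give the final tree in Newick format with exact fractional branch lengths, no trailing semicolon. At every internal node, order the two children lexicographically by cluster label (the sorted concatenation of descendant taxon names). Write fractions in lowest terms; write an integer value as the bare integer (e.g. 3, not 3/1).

((((A:7/4,((E:49/12,N:23/12):31/4,(L:103/20,R:97/20):3):37/8):55/16,J:41/16):55/16,Y:73/8):-17/16,Z:-17/16)

1. join E+N (d=6, Q=-231) ⇒ EN; edges |E|=49/12, |N|=23/12
  updated: d(A,EN)=14, d(EN,J)=17, d(EN,L)=31/2, d(EN,R)=16, d(EN,Y)=51/2, d(EN,Z)=43/2
2. join L+R (d=10, Q=-319/2) ⇒ LR; edges |L|=103/20, |R|=97/20
  updated: d(A,LR)=19/2, d(EN,LR)=43/4, d(J,LR)=33/2, d(LR,Y)=41/2, d(LR,Z)=25/2
3. join EN+LR (d=43/4, Q=-231/2) ⇒ ELNR; edges |EN|=31/4, |LR|=3
  updated: d(A,ELNR)=51/8, d(ELNR,J)=91/8, d(ELNR,Y)=141/8, d(ELNR,Z)=93/8
4. join A+ELNR (d=51/8, Q=-265/4) ⇒ AELNR; edges |A|=7/4, |ELNR|=37/8
  updated: d(AELNR,J)=6, d(AELNR,Y)=121/8, d(AELNR,Z)=45/8
5. join AELNR+J (d=6, Q=-159/4) ⇒ AEJLNR; edges |AELNR|=55/16, |J|=41/16
  updated: d(AEJLNR,Y)=201/16, d(AEJLNR,Z)=21/16
6. join AEJLNR+Y (d=201/16, Q=-167/8) ⇒ AEJLNRY; edges |AEJLNR|=55/16, |Y|=73/8
  updated: d(AEJLNRY,Z)=-17/8
7. join AEJLNRY+Z (d=-17/8) ⇒ AEJLNRYZ; edges |AEJLNRY|=-17/16, |Z|=-17/16
final tree: ((((A:7/4,((E:49/12,N:23/12):31/4,(L:103/20,R:97/20):3):37/8):55/16,J:41/16):55/16,Y:73/8):-17/16,Z:-17/16)
total length: 793/16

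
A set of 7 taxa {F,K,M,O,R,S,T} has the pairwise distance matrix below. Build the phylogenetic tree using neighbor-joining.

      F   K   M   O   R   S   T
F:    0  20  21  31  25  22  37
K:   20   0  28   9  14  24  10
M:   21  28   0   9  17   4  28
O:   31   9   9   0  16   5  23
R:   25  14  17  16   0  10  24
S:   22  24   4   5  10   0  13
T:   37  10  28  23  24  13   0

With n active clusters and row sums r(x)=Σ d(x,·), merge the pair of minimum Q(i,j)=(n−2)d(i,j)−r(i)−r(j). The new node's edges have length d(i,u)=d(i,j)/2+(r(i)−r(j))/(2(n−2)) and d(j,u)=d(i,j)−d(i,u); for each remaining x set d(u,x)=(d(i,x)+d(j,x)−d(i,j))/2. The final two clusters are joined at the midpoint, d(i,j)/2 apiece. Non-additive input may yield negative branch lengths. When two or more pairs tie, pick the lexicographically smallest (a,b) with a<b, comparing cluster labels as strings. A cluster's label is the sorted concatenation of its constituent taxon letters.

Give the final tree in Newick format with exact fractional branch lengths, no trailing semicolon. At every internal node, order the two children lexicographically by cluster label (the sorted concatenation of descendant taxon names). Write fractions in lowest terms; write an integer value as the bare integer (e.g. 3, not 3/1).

(((((F:263/16,(K:2,T:8):113/16):23/24,R:163/24):139/32,O:141/32):19/32,M:141/32):-13/64,S:-13/64)

iteration 1: select K,T (d=10, Q=-190); attach at lengths (2, 8); label the merged cluster KT
  updated: d(F,KT)=47/2, d(KT,M)=23, d(KT,O)=11, d(KT,R)=14, d(KT,S)=27/2
iteration 2: select F,KT (d=47/2, Q=-227/2); attach at lengths (263/16, 113/16); label the merged cluster FKT
  updated: d(FKT,M)=41/4, d(FKT,O)=37/4, d(FKT,R)=31/4, d(FKT,S)=6
iteration 3: select FKT,R (d=31/4, Q=-243/4); attach at lengths (23/24, 163/24); label the merged cluster FKRT
  updated: d(FKRT,M)=39/4, d(FKRT,O)=35/4, d(FKRT,S)=33/8
iteration 4: select FKRT,O (d=35/4, Q=-223/8); attach at lengths (139/32, 141/32); label the merged cluster FKORT
  updated: d(FKORT,M)=5, d(FKORT,S)=3/16
iteration 5: select FKORT,M (d=5, Q=-147/16); attach at lengths (19/32, 141/32); label the merged cluster FKMORT
  updated: d(FKMORT,S)=-13/32
iteration 6: select FKMORT,S (d=-13/32); attach at lengths (-13/64, -13/64); label the merged cluster FKMORST
final tree: (((((F:263/16,(K:2,T:8):113/16):23/24,R:163/24):139/32,O:141/32):19/32,M:141/32):-13/64,S:-13/64)
total length: 1747/32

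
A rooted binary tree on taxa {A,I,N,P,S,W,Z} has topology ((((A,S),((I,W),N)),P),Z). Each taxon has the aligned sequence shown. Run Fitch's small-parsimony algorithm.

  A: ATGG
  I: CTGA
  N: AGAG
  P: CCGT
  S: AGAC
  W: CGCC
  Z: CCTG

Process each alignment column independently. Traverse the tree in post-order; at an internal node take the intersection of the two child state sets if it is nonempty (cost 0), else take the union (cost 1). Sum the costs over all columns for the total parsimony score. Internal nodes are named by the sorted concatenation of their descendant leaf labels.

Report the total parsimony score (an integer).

AS@0: {A} ∩ {A} = {A} (intersection, +0)
IW@0: {C} ∩ {C} = {C} (intersection, +0)
INW@0: {C} ∪ {A} = {A,C} (union, +1)
AINSW@0: {A} ∩ {A,C} = {A} (intersection, +0)
AINPSW@0: {A} ∪ {C} = {A,C} (union, +1)
AINPSWZ@0: {A,C} ∩ {C} = {C} (intersection, +0)
AS@1: {T} ∪ {G} = {G,T} (union, +1)
IW@1: {T} ∪ {G} = {G,T} (union, +1)
INW@1: {G,T} ∩ {G} = {G} (intersection, +0)
AINSW@1: {G,T} ∩ {G} = {G} (intersection, +0)
AINPSW@1: {G} ∪ {C} = {C,G} (union, +1)
AINPSWZ@1: {C,G} ∩ {C} = {C} (intersection, +0)
AS@2: {G} ∪ {A} = {A,G} (union, +1)
IW@2: {G} ∪ {C} = {C,G} (union, +1)
INW@2: {C,G} ∪ {A} = {A,C,G} (union, +1)
AINSW@2: {A,G} ∩ {A,C,G} = {A,G} (intersection, +0)
AINPSW@2: {A,G} ∩ {G} = {G} (intersection, +0)
AINPSWZ@2: {G} ∪ {T} = {G,T} (union, +1)
AS@3: {G} ∪ {C} = {C,G} (union, +1)
IW@3: {A} ∪ {C} = {A,C} (union, +1)
INW@3: {A,C} ∪ {G} = {A,C,G} (union, +1)
AINSW@3: {C,G} ∩ {A,C,G} = {C,G} (intersection, +0)
AINPSW@3: {C,G} ∪ {T} = {C,G,T} (union, +1)
AINPSWZ@3: {C,G,T} ∩ {G} = {G} (intersection, +0)
per-site changes: [2, 3, 4, 4]; total = 13

13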